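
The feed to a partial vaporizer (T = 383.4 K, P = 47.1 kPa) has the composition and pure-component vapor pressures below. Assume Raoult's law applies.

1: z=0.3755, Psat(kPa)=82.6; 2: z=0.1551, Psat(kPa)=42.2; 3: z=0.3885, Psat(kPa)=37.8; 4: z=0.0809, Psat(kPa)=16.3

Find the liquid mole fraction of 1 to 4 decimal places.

x_1 = 0.2564

Raoult's law: Kᵢ = Pᵢˢᵃᵗ/P = Pᵢˢᵃᵗ/47.1.
  K_1 = 82.6/47.1 = 1.753715, K_2 = 42.2/47.1 = 0.895966, K_3 = 37.8/47.1 = 0.802548, K_4 = 16.3/47.1 = 0.346072
Rachford–Rice: g(V/F) = Σ zᵢ(Kᵢ−1)/(1+V/F(Kᵢ−1)) = 0.
g(0) = ΣzᵢKᵢ − 1 = 0.1373 and g(1) = 1 − Σzᵢ/Kᵢ = -0.1051, so a root lies in (0, 1).
Newton iteration, V/F⁰ = 0.5:
  V/F = 0.5000: g = 0.02482, g' = -0.2094 → V/F = 0.6185
  V/F = 0.6185: g = -0.00043, g' = -0.2183 → V/F = 0.6166
Converged at V/F = 0.6166.
Compositions from xᵢ = zᵢ/(1+V/F(Kᵢ−1)), yᵢ = Kᵢxᵢ:
  1: x = 0.2564, y = 0.4496
  2: x = 0.1657, y = 0.1485
  3: x = 0.4424, y = 0.3550
  4: x = 0.1356, y = 0.0469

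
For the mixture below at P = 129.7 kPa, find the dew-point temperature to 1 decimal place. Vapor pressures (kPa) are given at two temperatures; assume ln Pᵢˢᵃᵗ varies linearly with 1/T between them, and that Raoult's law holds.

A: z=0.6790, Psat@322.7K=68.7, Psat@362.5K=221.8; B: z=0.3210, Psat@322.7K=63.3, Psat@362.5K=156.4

Dew-point temperature: Σzᵢ·P/Pᵢˢᵃᵗ(T) = 1. Interpolate ln Pᵢˢᵃᵗ = aᵢ + bᵢ/T.
  T = 322.7 K: ΣzᵢP/Pᵢˢᵃᵗ = 1.9396
  T = 362.5 K: ΣzᵢP/Pᵢˢᵃᵗ = 0.6633
  T = 342.6 K: ΣzᵢP/Pᵢˢᵃᵗ = 1.0971
  T = 352.6 K: ΣzᵢP/Pᵢˢᵃᵗ = 0.8455
  T = 347.6 K: ΣzᵢP/Pᵢˢᵃᵗ = 0.9612
  T = 345.1 K: ΣzᵢP/Pᵢˢᵃᵗ = 1.0264
Interpolating between 345.1 K and 347.6 K gives T ≈ 346.1 K.

T = 346.1 K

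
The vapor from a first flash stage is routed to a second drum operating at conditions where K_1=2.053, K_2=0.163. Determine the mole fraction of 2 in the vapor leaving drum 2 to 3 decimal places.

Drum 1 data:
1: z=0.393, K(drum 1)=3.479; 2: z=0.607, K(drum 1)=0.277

y_2 (drum 2) = 0.091

Drum 1:
Let ψ₁ = V/F and solve Σ zᵢ(Kᵢ−1)/(1+ψ₁(Kᵢ−1)) = 0.
Check two-phase: ΣzᵢKᵢ = 1.535 > 1 and Σzᵢ/Kᵢ = 2.304 > 1, so g(0) = 0.535 > 0 and g(1) = -1.304 < 0.
Newton iteration, ψ₁⁰ = 0.52:
  ψ₁ = 0.520: g = -0.2777, g' = -1.276 → ψ₁ = 0.302
  ψ₁ = 0.302: g = -0.0048, g' = -1.309 → ψ₁ = 0.299
Converged at ψ₁ = 0.299.
Drum-1 compositions:
  1: x = 0.226, y = 0.786
  2: x = 0.774, y = 0.214
Drum-2 feed = drum-1 vapor: z₂ = (0.7855, 0.2145).
Drum 2:
Let ψ₂ = V/F and solve Σ zᵢ(Kᵢ−1)/(1+ψ₂(Kᵢ−1)) = 0.
Feasibility: ΣzᵢKᵢ = 1.648, Σzᵢ/Kᵢ = 1.698 — both > 1, two phases present.
Binary case is linear: z₁(K₁−1)(1+ψ₂(K₂−1)) + z₂(K₂−1)(1+ψ₂(K₁−1)) = 0
⇒ ψ₂ = [z₁(K₁−1)+z₂(K₂−1)] / [−(K₁−1)(K₂−1)] = 0.6477/0.8814 = 0.735
  1: x = 0.443, y = 0.909
  2: x = 0.557, y = 0.091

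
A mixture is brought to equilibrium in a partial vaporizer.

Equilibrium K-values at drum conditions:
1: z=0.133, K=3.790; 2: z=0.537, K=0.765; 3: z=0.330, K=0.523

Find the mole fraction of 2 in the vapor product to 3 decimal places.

y_2 = 0.420

Material balance + equilibrium reduce to Σ zᵢ(Kᵢ−1)/(1+β(Kᵢ−1)) = 0.
Feasibility: ΣzᵢKᵢ = 1.087, Σzᵢ/Kᵢ = 1.368 — both > 1, two phases present.
Newton iteration, β⁰ = 0.5:
  β = 0.500: g = -0.1948, g' = -0.348 → β = 0.000
  β = 0.000: g = 0.0875, g' = -1.140 → β = 0.077
  β = 0.077: g = 0.0137, g' = -0.814 → β = 0.094
Converged at β = 0.094.
Compositions from xᵢ = zᵢ/(1+β(Kᵢ−1)), yᵢ = Kᵢxᵢ:
  1: x = 0.105, y = 0.399
  2: x = 0.549, y = 0.420
  3: x = 0.346, y = 0.181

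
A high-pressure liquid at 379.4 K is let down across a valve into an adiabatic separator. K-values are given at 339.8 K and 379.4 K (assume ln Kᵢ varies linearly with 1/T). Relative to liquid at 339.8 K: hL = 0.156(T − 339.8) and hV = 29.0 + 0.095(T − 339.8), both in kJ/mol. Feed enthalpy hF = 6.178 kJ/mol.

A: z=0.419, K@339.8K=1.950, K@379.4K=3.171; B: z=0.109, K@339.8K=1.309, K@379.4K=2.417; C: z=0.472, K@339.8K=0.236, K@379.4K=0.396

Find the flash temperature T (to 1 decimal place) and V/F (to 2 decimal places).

Adiabatic flash: solve Rachford–Rice at each trial T, then check hF = ψ·hV(T) + (1−ψ)·hL(T).
  T = 339.8 K: K = (1.950, 1.309, 0.236), RR gives ψ = 0.109, H_out = 3.157 kJ/mol
  T = 379.4 K: K = (3.171, 2.417, 0.396), RR gives ψ = 0.636, H_out = 23.098 kJ/mol
  T = 359.6 K: K = (2.520, 1.809, 0.310), RR gives ψ = 0.415, H_out = 14.633 kJ/mol
  T = 349.7 K: K = (2.225, 1.546, 0.272), RR gives ψ = 0.282, H_out = 9.564 kJ/mol
  T = 344.8 K: K = (2.086, 1.425, 0.254), RR gives ψ = 0.204, H_out = 6.621 kJ/mol
  T = 342.3 K: K = (2.017, 1.366, 0.245), RR gives ψ = 0.158, H_out = 4.957 kJ/mol
  T = 343.6 K: K = (2.053, 1.397, 0.249), RR gives ψ = 0.182, H_out = 5.838 kJ/mol
Linear interpolation between T = 343.6 (H_out = 5.838) and T = 344.8 (H_out = 6.621) on hF = 6.178 gives T ≈ 344.1 K, at which ψ = 0.19.

T = 344.1 K, V/F = 0.19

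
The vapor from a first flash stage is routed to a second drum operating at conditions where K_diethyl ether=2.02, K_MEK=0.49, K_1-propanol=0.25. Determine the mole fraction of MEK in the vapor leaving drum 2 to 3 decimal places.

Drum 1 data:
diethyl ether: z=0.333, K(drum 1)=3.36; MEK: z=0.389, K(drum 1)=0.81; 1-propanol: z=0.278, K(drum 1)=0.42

y_MEK (drum 2) = 0.201

Drum 1:
Rachford–Rice: g(ψ₁) = Σ zᵢ(Kᵢ−1)/(1+ψ₁(Kᵢ−1)) = 0.
g(0) = ΣzᵢKᵢ − 1 = 0.551 and g(1) = 1 − Σzᵢ/Kᵢ = -0.241, so a root lies in (0, 1).
Iterate (Newton) starting at ψ₁ = 0.5:
  ψ₁ = 0.500: g = 0.0517, g' = -0.593 → ψ₁ = 0.587
  ψ₁ = 0.587: g = 0.0017, g' = -0.559 → ψ₁ = 0.590
Converged at ψ₁ = 0.590.
Drum-1 compositions:
  diethyl ether: x = 0.139, y = 0.468
  MEK: x = 0.438, y = 0.355
  1-propanol: x = 0.423, y = 0.178
Drum-2 feed = drum-1 vapor: z₂ = (0.4676, 0.3549, 0.1775).
Drum 2:
Iterate (Newton) starting at ψ₂ = 0.5:
  ψ₂ = 0.500: g = -0.1401, g' = -0.635 → ψ₂ = 0.279
  ψ₂ = 0.279: g = -0.0084, g' = -0.580 → ψ₂ = 0.265
Converged at ψ₂ = 0.265.
  diethyl ether: x = 0.368, y = 0.744
  MEK: x = 0.410, y = 0.201
  1-propanol: x = 0.222, y = 0.055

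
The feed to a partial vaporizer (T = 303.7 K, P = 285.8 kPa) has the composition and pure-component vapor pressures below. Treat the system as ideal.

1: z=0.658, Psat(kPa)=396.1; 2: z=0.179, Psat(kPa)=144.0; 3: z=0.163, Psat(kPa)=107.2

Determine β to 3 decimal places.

β = 0.291

Raoult's law: Kᵢ = Pᵢˢᵃᵗ/P = Pᵢˢᵃᵗ/285.8.
  K_1 = 396.1/285.8 = 1.38593, K_2 = 144.0/285.8 = 0.50385, K_3 = 107.2/285.8 = 0.37509
Material balance + equilibrium reduce to Σ zᵢ(Kᵢ−1)/(1+β(Kᵢ−1)) = 0.
Feasibility: ΣzᵢKᵢ = 1.063, Σzᵢ/Kᵢ = 1.265 — both > 1, two phases present.
Iterate (Newton) starting at β = 0.5:
  β = 0.500: g = -0.0534, g' = -0.281 → β = 0.310
  β = 0.310: g = -0.0045, g' = -0.238 → β = 0.291
Converged at β = 0.291.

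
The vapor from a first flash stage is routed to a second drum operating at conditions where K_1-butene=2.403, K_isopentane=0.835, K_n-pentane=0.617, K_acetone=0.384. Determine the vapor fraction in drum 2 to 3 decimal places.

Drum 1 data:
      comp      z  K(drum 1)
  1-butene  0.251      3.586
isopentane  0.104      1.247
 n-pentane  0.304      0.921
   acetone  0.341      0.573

V/F (drum 2) = 0.179

Drum 1:
Rachford–Rice: g(ψ₁) = Σ zᵢ(Kᵢ−1)/(1+ψ₁(Kᵢ−1)) = 0.
Check two-phase: ΣzᵢKᵢ = 1.505 > 1 and Σzᵢ/Kᵢ = 1.079 > 1, so g(0) = 0.505 > 0 and g(1) = -0.079 < 0.
Iterate (Newton) starting at ψ₁ = 0.5:
  ψ₁ = 0.500: g = 0.0958, g' = -0.427 → ψ₁ = 0.724
  ψ₁ = 0.724: g = 0.0114, g' = -0.340 → ψ₁ = 0.758
Converged at ψ₁ = 0.758.
Drum-1 compositions:
  1-butene: x = 0.085, y = 0.304
  isopentane: x = 0.088, y = 0.109
  n-pentane: x = 0.323, y = 0.298
  acetone: x = 0.504, y = 0.289
Drum-2 feed = drum-1 vapor: z₂ = (0.3040, 0.1092, 0.2978, 0.2889).
Drum 2:
Rachford–Rice: g(ψ₂) = Σ zᵢ(Kᵢ−1)/(1+ψ₂(Kᵢ−1)) = 0.
g(0) = ΣzᵢKᵢ − 1 = 0.116 and g(1) = 1 − Σzᵢ/Kᵢ = -0.492, so a root lies in (0, 1).
Newton–Raphson from ψ₂ = 0.35:
  ψ₂ = 0.350: g = -0.0917, g' = -0.509 → ψ₂ = 0.170
  ψ₂ = 0.170: g = 0.0051, g' = -0.580 → ψ₂ = 0.179
Converged at ψ₂ = 0.179.
  1-butene: x = 0.243, y = 0.584
  isopentane: x = 0.113, y = 0.094
  n-pentane: x = 0.320, y = 0.197
  acetone: x = 0.325, y = 0.125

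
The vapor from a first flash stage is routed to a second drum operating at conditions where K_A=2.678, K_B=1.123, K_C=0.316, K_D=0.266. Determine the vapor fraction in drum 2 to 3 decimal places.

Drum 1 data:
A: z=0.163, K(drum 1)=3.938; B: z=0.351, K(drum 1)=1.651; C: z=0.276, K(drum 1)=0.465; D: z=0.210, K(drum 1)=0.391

Drum 1:
Newton–Raphson from ψ₁ = 0.49:
  ψ₁ = 0.490: g = -0.0129, g' = -0.625 → ψ₁ = 0.469
Converged at ψ₁ = 0.469.
Drum-1 compositions:
  A: x = 0.069, y = 0.270
  B: x = 0.269, y = 0.444
  C: x = 0.369, y = 0.171
  D: x = 0.294, y = 0.115
Drum-2 feed = drum-1 vapor: z₂ = (0.2698, 0.4438, 0.1714, 0.1150).
Drum 2:
Let ψ₂ = V/F and solve Σ zᵢ(Kᵢ−1)/(1+ψ₂(Kᵢ−1)) = 0.
g(0) = ΣzᵢKᵢ − 1 = 0.306 and g(1) = 1 − Σzᵢ/Kᵢ = -0.471, so a root lies in (0, 1).
Newton iteration, ψ₂⁰ = 0.5:
  ψ₂ = 0.500: g = -0.0139, g' = -0.570 → ψ₂ = 0.476
  ψ₂ = 0.476: g = -0.0001, g' = -0.563 → ψ₂ = 0.475
Converged at ψ₂ = 0.475.
  A: x = 0.150, y = 0.402
  B: x = 0.419, y = 0.471
  C: x = 0.254, y = 0.080
  D: x = 0.177, y = 0.047

V/F (drum 2) = 0.475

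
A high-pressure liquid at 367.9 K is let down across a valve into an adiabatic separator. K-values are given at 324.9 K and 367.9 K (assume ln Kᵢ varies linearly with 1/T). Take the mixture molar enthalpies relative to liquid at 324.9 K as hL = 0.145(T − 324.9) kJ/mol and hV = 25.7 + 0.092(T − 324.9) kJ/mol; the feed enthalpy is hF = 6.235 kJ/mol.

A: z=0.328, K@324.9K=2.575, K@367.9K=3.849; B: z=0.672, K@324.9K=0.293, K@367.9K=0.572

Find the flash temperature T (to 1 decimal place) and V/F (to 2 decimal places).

T = 338.1 K, V/F = 0.17

Adiabatic flash: solve Rachford–Rice at each trial T, then check hF = ψ·hV(T) + (1−ψ)·hL(T).
  T = 324.9 K: K = (2.575, 0.293), RR gives ψ = 0.037, H_out = 0.958 kJ/mol
  T = 367.9 K: K = (3.849, 0.572), RR gives ψ = 0.530, H_out = 18.659 kJ/mol
  T = 346.4 K: K = (3.188, 0.418), RR gives ψ = 0.256, H_out = 9.414 kJ/mol
  T = 335.6 K: K = (2.873, 0.352), RR gives ψ = 0.147, H_out = 5.251 kJ/mol
  T = 341.0 K: K = (3.029, 0.384), RR gives ψ = 0.201, H_out = 7.333 kJ/mol
  T = 338.3 K: K = (2.951, 0.368), RR gives ψ = 0.174, H_out = 6.295 kJ/mol
  T = 337.0 K: K = (2.913, 0.360), RR gives ψ = 0.161, H_out = 5.793 kJ/mol
Linear interpolation between T = 337.0 (H_out = 5.793) and T = 338.3 (H_out = 6.295) on hF = 6.235 gives T ≈ 338.1 K, at which ψ = 0.17.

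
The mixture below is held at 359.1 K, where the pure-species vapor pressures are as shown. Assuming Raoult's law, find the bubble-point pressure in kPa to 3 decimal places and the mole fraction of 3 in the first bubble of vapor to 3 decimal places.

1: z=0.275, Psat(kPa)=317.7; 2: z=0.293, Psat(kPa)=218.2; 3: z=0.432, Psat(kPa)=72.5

Pbub = 182.620 kPa, y_3 = 0.172

At the bubble point ψ → 0, so ΣzᵢKᵢ = 1 with Kᵢ = Pᵢˢᵃᵗ/P ⇒ P = ΣzᵢPᵢˢᵃᵗ.
P = 0.275·317.7 + 0.293·218.2 + 0.432·72.5 = 182.620 kPa
yᵢ = zᵢPᵢˢᵃᵗ/P ⇒ y_3 = 0.432·72.5/182.620 = 0.172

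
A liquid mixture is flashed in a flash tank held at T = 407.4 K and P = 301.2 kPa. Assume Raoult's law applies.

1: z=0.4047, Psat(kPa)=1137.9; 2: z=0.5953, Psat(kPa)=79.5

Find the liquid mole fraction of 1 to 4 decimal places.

x_1 = 0.2095

Raoult's law: Kᵢ = Pᵢˢᵃᵗ/P = Pᵢˢᵃᵗ/301.2.
  K_1 = 1137.9/301.2 = 3.777888, K_2 = 79.5/301.2 = 0.263944
Rachford–Rice: g(V/F) = Σ zᵢ(Kᵢ−1)/(1+V/F(Kᵢ−1)) = 0.
Check two-phase: ΣzᵢKᵢ = 1.6860 > 1 and Σzᵢ/Kᵢ = 2.3625 > 1, so g(0) = 0.6860 > 0 and g(1) = -1.3625 < 0.
Newton iteration, V/F⁰ = 0.5:
  V/F = 0.5000: g = -0.22275, g' = -1.3547 → V/F = 0.3356
  V/F = 0.3356: g = -0.00007, g' = -1.4053 → V/F = 0.3355
Converged at V/F = 0.3355.
Compositions from xᵢ = zᵢ/(1+V/F(Kᵢ−1)), yᵢ = Kᵢxᵢ:
  1: x = 0.2095, y = 0.7913
  2: x = 0.7905, y = 0.2087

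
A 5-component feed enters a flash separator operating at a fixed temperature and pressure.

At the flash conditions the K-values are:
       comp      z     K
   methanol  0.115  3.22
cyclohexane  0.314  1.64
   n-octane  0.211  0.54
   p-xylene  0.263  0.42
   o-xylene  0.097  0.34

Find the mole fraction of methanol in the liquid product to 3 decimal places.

x_methanol = 0.079

Let ψ = V/F and solve Σ zᵢ(Kᵢ−1)/(1+ψ(Kᵢ−1)) = 0.
Feasibility: ΣzᵢKᵢ = 1.143, Σzᵢ/Kᵢ = 1.529 — both > 1, two phases present.
Iterate (Newton) starting at ψ = 0.5:
  ψ = 0.500: g = -0.1632, g' = -0.546 → ψ = 0.201
  ψ = 0.201: g = 0.0011, g' = -0.596 → ψ = 0.203
Converged at ψ = 0.203.
Compositions from xᵢ = zᵢ/(1+ψ(Kᵢ−1)), yᵢ = Kᵢxᵢ:
  methanol: x = 0.079, y = 0.255
  cyclohexane: x = 0.278, y = 0.456
  n-octane: x = 0.233, y = 0.126
  p-xylene: x = 0.298, y = 0.125
  o-xylene: x = 0.112, y = 0.038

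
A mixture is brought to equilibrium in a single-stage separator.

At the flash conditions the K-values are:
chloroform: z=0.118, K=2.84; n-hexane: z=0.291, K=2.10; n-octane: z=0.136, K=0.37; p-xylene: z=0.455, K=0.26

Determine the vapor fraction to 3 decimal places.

Let ψ = V/F and solve Σ zᵢ(Kᵢ−1)/(1+ψ(Kᵢ−1)) = 0.
g(0) = ΣzᵢKᵢ − 1 = 0.115 and g(1) = 1 − Σzᵢ/Kᵢ = -1.298, so a root lies in (0, 1).
Newton iteration, ψ⁰ = 0.5:
  ψ = 0.500: g = -0.3399, g' = -0.998 → ψ = 0.159
  ψ = 0.159: g = -0.0367, g' = -0.881 → ψ = 0.118
Converged at ψ = 0.118.

ψ = 0.118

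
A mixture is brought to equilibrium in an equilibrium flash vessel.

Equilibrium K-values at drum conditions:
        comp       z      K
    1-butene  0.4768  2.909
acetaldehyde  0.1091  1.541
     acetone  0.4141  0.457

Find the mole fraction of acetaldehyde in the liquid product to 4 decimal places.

Material balance + equilibrium reduce to Σ zᵢ(Kᵢ−1)/(1+V/F(Kᵢ−1)) = 0.
Check two-phase: ΣzᵢKᵢ = 1.7444 > 1 and Σzᵢ/Kᵢ = 1.1408 > 1, so g(0) = 0.7444 > 0 and g(1) = -0.1408 < 0.
Iterate (Newton) starting at V/F = 0.5:
  V/F = 0.5000: g = 0.20350, g' = -0.7047 → V/F = 0.7888
  V/F = 0.7888: g = 0.01130, g' = -0.6660 → V/F = 0.8057
Converged at V/F = 0.8057.
Compositions from xᵢ = zᵢ/(1+V/F(Kᵢ−1)), yᵢ = Kᵢxᵢ:
  1-butene: x = 0.1879, y = 0.5465
  acetaldehyde: x = 0.0760, y = 0.1171
  acetone: x = 0.7362, y = 0.3364

x_acetaldehyde = 0.0760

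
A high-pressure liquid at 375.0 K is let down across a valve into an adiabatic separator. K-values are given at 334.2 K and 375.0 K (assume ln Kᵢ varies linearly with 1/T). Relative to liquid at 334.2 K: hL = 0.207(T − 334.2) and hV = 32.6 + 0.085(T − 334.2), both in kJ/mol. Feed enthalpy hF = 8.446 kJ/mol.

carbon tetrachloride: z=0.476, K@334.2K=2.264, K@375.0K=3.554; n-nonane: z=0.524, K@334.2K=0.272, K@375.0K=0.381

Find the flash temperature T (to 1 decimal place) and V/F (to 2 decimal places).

T = 335.4 K, V/F = 0.25

Adiabatic flash: solve Rachford–Rice at each trial T, then check hF = ψ·hV(T) + (1−ψ)·hL(T).
  T = 334.2 K: K = (2.264, 0.272), RR gives ψ = 0.239, H_out = 7.801 kJ/mol
  T = 375.0 K: K = (3.554, 0.381), RR gives ψ = 0.564, H_out = 24.019 kJ/mol
  T = 354.6 K: K = (2.874, 0.325), RR gives ψ = 0.426, H_out = 17.037 kJ/mol
  T = 344.4 K: K = (2.560, 0.298), RR gives ψ = 0.342, H_out = 12.842 kJ/mol
  T = 339.3 K: K = (2.410, 0.285), RR gives ψ = 0.294, H_out = 10.455 kJ/mol
  T = 336.8 K: K = (2.338, 0.279), RR gives ψ = 0.268, H_out = 9.192 kJ/mol
  T = 335.5 K: K = (2.301, 0.275), RR gives ψ = 0.254, H_out = 8.507 kJ/mol
Linear interpolation between T = 334.2 (H_out = 7.801) and T = 335.5 (H_out = 8.507) on hF = 8.446 gives T ≈ 335.4 K, at which ψ = 0.25.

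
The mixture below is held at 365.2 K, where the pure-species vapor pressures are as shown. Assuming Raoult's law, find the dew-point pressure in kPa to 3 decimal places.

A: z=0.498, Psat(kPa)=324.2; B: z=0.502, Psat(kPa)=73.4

At the dew point ψ → 1, so Σzᵢ/Kᵢ = 1 with Kᵢ = Pᵢˢᵃᵗ/P ⇒ 1/P = Σzᵢ/Pᵢˢᵃᵗ.
1/P = 0.498/324.2 + 0.502/73.4 = 0.008375 ⇒ P = 119.398 kPa

Pdew = 119.398 kPa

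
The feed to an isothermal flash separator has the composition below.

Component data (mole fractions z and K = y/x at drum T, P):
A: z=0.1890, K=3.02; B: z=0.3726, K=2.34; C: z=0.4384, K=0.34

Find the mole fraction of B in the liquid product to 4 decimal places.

Rachford–Rice: g(ψ) = Σ zᵢ(Kᵢ−1)/(1+ψ(Kᵢ−1)) = 0.
g(0) = ΣzᵢKᵢ − 1 = 0.5917 and g(1) = 1 − Σzᵢ/Kᵢ = -0.5112, so a root lies in (0, 1).
Newton iteration, ψ⁰ = 0.45:
  ψ = 0.4500: g = 0.09987, g' = -0.8584 → ψ = 0.5663
  ψ = 0.5663: g = -0.00013, g' = -0.8710 → ψ = 0.5662
Converged at ψ = 0.5662.
Compositions from xᵢ = zᵢ/(1+ψ(Kᵢ−1)), yᵢ = Kᵢxᵢ:
  A: x = 0.0882, y = 0.2663
  B: x = 0.2119, y = 0.4958
  C: x = 0.7000, y = 0.2380

x_B = 0.2119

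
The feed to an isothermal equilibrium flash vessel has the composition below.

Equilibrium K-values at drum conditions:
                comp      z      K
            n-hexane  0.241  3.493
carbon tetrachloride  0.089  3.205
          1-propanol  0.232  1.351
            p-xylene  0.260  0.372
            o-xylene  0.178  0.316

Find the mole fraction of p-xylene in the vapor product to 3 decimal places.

Rachford–Rice: g(ψ) = Σ zᵢ(Kᵢ−1)/(1+ψ(Kᵢ−1)) = 0.
Feasibility: ΣzᵢKᵢ = 1.593, Σzᵢ/Kᵢ = 1.531 — both > 1, two phases present.
Newton–Raphson from ψ = 0.62:
  ψ = 0.620: g = -0.0930, g' = -0.854 → ψ = 0.511
  ψ = 0.511: g = -0.0021, g' = -0.825 → ψ = 0.508
Converged at ψ = 0.508.
Compositions from xᵢ = zᵢ/(1+ψ(Kᵢ−1)), yᵢ = Kᵢxᵢ:
  n-hexane: x = 0.106, y = 0.371
  carbon tetrachloride: x = 0.042, y = 0.134
  1-propanol: x = 0.197, y = 0.266
  p-xylene: x = 0.382, y = 0.142
  o-xylene: x = 0.273, y = 0.086

y_p-xylene = 0.142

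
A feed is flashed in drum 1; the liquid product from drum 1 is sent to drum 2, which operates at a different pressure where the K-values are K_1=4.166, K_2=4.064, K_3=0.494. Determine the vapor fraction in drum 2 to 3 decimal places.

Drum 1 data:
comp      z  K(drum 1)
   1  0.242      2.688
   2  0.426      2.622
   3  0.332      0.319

V/F (drum 2) = 0.350

Drum 1:
Newton–Raphson from ψ₁ = 0.35:
  ψ₁ = 0.350: g = 0.4007, g' = -0.994 → ψ₁ = 0.753
  ψ₁ = 0.753: g = 0.0267, g' = -1.010 → ψ₁ = 0.780
  ψ₁ = 0.780: g = -0.0005, g' = -1.047 → ψ₁ = 0.779
Converged at ψ₁ = 0.779.
Drum-1 compositions:
  1: x = 0.105, y = 0.281
  2: x = 0.188, y = 0.493
  3: x = 0.707, y = 0.226
Drum-2 feed = drum-1 liquid: z₂ = (0.1045, 0.1882, 0.7073).
Drum 2:
Rachford–Rice: g(ψ₂) = Σ zᵢ(Kᵢ−1)/(1+ψ₂(Kᵢ−1)) = 0.
Feasibility: ΣzᵢKᵢ = 1.550, Σzᵢ/Kᵢ = 1.503 — both > 1, two phases present.
Newton–Raphson from ψ₂ = 0.5:
  ψ₂ = 0.500: g = -0.1233, g' = -0.757 → ψ₂ = 0.337
  ψ₂ = 0.337: g = 0.0121, g' = -0.936 → ψ₂ = 0.350
Converged at ψ₂ = 0.350.
  1: x = 0.050, y = 0.206
  2: x = 0.091, y = 0.369
  3: x = 0.860, y = 0.425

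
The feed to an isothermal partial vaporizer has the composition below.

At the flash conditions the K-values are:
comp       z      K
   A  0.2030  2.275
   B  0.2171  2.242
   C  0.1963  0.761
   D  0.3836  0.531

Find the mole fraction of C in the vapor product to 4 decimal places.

Let ψ = V/F and solve Σ zᵢ(Kᵢ−1)/(1+ψ(Kᵢ−1)) = 0.
Check two-phase: ΣzᵢKᵢ = 1.3016 > 1 and Σzᵢ/Kᵢ = 1.1664 > 1, so g(0) = 0.3016 > 0 and g(1) = -0.1664 < 0.
Newton iteration, ψ⁰ = 0.58:
  ψ = 0.5800: g = 0.00393, g' = -0.3965 → ψ = 0.5899
Converged at ψ = 0.5899.
Compositions from xᵢ = zᵢ/(1+ψ(Kᵢ−1)), yᵢ = Kᵢxᵢ:
  A: x = 0.1159, y = 0.2636
  B: x = 0.1253, y = 0.2809
  C: x = 0.2285, y = 0.1739
  D: x = 0.5303, y = 0.2816

y_C = 0.1739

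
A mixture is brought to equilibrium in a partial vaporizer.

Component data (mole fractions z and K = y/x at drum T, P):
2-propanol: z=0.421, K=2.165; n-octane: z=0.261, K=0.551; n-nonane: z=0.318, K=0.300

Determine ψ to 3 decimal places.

ψ = 0.216

Let ψ = V/F and solve Σ zᵢ(Kᵢ−1)/(1+ψ(Kᵢ−1)) = 0.
g(0) = ΣzᵢKᵢ − 1 = 0.151 and g(1) = 1 − Σzᵢ/Kᵢ = -0.728, so a root lies in (0, 1).
Newton–Raphson from ψ = 0.5:
  ψ = 0.500: g = -0.1836, g' = -0.684 → ψ = 0.232
  ψ = 0.232: g = -0.0103, g' = -0.642 → ψ = 0.216
Converged at ψ = 0.216.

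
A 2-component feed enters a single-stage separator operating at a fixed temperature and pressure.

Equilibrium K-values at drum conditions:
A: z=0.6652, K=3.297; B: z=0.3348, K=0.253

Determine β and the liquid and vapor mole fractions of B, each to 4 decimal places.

Binary case is linear: z₁(K₁−1)(1+β(K₂−1)) + z₂(K₂−1)(1+β(K₁−1)) = 0
⇒ β = [z₁(K₁−1)+z₂(K₂−1)] / [−(K₁−1)(K₂−1)] = 1.27787/1.71586 = 0.7447
Compositions from xᵢ = zᵢ/(1+β(Kᵢ−1)), yᵢ = Kᵢxᵢ:
  A: x = 0.2454, y = 0.8091
  B: x = 0.7546, y = 0.1909

β = 0.7447, x_B = 0.7546, y_B = 0.1909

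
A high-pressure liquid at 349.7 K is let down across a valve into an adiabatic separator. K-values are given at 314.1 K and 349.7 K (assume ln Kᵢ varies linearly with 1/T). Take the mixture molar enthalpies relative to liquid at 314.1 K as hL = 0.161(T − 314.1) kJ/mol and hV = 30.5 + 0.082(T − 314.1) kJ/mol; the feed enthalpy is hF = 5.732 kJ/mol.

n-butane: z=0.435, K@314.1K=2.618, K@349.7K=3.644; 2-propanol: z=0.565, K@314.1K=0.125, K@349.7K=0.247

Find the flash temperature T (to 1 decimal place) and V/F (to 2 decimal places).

T = 317.4 K, V/F = 0.17

Adiabatic flash: solve Rachford–Rice at each trial T, then check hF = ψ·hV(T) + (1−ψ)·hL(T).
  T = 314.1 K: K = (2.618, 0.125), RR gives ψ = 0.148, H_out = 4.512 kJ/mol
  T = 349.7 K: K = (3.644, 0.247), RR gives ψ = 0.364, H_out = 15.810 kJ/mol
  T = 331.9 K: K = (3.116, 0.179), RR gives ψ = 0.263, H_out = 10.512 kJ/mol
  T = 323.0 K: K = (2.863, 0.150), RR gives ψ = 0.209, H_out = 7.651 kJ/mol
  T = 318.6 K: K = (2.741, 0.137), RR gives ψ = 0.180, H_out = 6.143 kJ/mol
  T = 316.4 K: K = (2.681, 0.131), RR gives ψ = 0.165, H_out = 5.358 kJ/mol
Linear interpolation between T = 316.4 (H_out = 5.358) and T = 318.6 (H_out = 6.143) on hF = 5.732 gives T ≈ 317.4 K, at which ψ = 0.17.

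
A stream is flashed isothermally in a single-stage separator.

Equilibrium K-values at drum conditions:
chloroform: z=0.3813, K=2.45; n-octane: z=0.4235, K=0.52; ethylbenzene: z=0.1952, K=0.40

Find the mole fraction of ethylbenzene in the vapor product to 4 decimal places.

Material balance + equilibrium reduce to Σ zᵢ(Kᵢ−1)/(1+V/F(Kᵢ−1)) = 0.
g(0) = ΣzᵢKᵢ − 1 = 0.2325 and g(1) = 1 − Σzᵢ/Kᵢ = -0.4581, so a root lies in (0, 1).
Newton–Raphson from V/F = 0.5:
  V/F = 0.5000: g = -0.11427, g' = -0.5818 → V/F = 0.3036
  V/F = 0.3036: g = 0.00274, g' = -0.6253 → V/F = 0.3080
Converged at V/F = 0.3080.
Compositions from xᵢ = zᵢ/(1+V/F(Kᵢ−1)), yᵢ = Kᵢxᵢ:
  chloroform: x = 0.2636, y = 0.6458
  n-octane: x = 0.4970, y = 0.2584
  ethylbenzene: x = 0.2394, y = 0.0958

y_ethylbenzene = 0.0958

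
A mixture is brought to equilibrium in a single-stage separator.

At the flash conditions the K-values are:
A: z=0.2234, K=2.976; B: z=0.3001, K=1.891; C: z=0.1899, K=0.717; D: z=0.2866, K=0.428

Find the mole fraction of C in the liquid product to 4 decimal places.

x_C = 0.2383

Material balance + equilibrium reduce to Σ zᵢ(Kᵢ−1)/(1+ψ(Kᵢ−1)) = 0.
Check two-phase: ΣzᵢKᵢ = 1.4912 > 1 and Σzᵢ/Kᵢ = 1.1682 > 1, so g(0) = 0.4912 > 0 and g(1) = -0.1682 < 0.
Iterate (Newton) starting at ψ = 0.5:
  ψ = 0.5000: g = 0.11483, g' = -0.5393 → ψ = 0.7129
  ψ = 0.7129: g = 0.00264, g' = -0.5307 → ψ = 0.7179
Converged at ψ = 0.7179.
Compositions from xᵢ = zᵢ/(1+ψ(Kᵢ−1)), yᵢ = Kᵢxᵢ:
  A: x = 0.0924, y = 0.2749
  B: x = 0.1830, y = 0.3461
  C: x = 0.2383, y = 0.1709
  D: x = 0.4863, y = 0.2081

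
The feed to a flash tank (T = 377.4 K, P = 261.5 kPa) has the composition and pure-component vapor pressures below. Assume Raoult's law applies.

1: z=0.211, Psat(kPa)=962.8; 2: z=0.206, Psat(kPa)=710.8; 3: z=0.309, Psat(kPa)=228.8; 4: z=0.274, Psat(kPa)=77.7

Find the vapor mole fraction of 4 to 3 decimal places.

Raoult's law: Kᵢ = Pᵢˢᵃᵗ/P = Pᵢˢᵃᵗ/261.5.
  K_1 = 962.8/261.5 = 3.68184, K_2 = 710.8/261.5 = 2.71816, K_3 = 228.8/261.5 = 0.87495, K_4 = 77.7/261.5 = 0.29713
Material balance + equilibrium reduce to Σ zᵢ(Kᵢ−1)/(1+ψ(Kᵢ−1)) = 0.
Check two-phase: ΣzᵢKᵢ = 1.689 > 1 and Σzᵢ/Kᵢ = 1.408 > 1, so g(0) = 0.689 > 0 and g(1) = -0.408 < 0.
Newton iteration, ψ⁰ = 0.67:
  ψ = 0.670: g = -0.0393, g' = -0.815 → ψ = 0.622
  ψ = 0.622: g = -0.0007, g' = -0.788 → ψ = 0.621
Converged at ψ = 0.621.
Compositions from xᵢ = zᵢ/(1+ψ(Kᵢ−1)), yᵢ = Kᵢxᵢ:
  1: x = 0.079, y = 0.292
  2: x = 0.100, y = 0.271
  3: x = 0.335, y = 0.293
  4: x = 0.486, y = 0.144

y_4 = 0.144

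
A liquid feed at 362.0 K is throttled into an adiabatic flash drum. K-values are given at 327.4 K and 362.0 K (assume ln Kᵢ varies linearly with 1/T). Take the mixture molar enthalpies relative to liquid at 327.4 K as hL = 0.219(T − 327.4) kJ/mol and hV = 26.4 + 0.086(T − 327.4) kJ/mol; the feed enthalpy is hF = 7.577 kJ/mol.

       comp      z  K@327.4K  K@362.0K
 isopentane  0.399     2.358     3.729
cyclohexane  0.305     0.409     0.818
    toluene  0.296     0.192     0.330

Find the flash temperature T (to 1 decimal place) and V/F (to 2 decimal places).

T = 334.6 K, V/F = 0.24

Adiabatic flash: solve Rachford–Rice at each trial T, then check hF = ψ·hV(T) + (1−ψ)·hL(T).
  T = 327.4 K: K = (2.358, 0.409, 0.192), RR gives ψ = 0.128, H_out = 3.375 kJ/mol
  T = 362.0 K: K = (3.729, 0.818, 0.330), RR gives ψ = 0.623, H_out = 21.164 kJ/mol
  T = 344.7 K: K = (3.000, 0.589, 0.255), RR gives ψ = 0.377, H_out = 12.869 kJ/mol
  T = 336.0 K: K = (2.666, 0.492, 0.222), RR gives ψ = 0.257, H_out = 8.362 kJ/mol
  T = 331.7 K: K = (2.509, 0.449, 0.207), RR gives ψ = 0.194, H_out = 5.958 kJ/mol
  T = 333.9 K: K = (2.589, 0.471, 0.214), RR gives ψ = 0.226, H_out = 7.207 kJ/mol
Linear interpolation between T = 333.9 (H_out = 7.207) and T = 336.0 (H_out = 8.362) on hF = 7.577 gives T ≈ 334.6 K, at which ψ = 0.24.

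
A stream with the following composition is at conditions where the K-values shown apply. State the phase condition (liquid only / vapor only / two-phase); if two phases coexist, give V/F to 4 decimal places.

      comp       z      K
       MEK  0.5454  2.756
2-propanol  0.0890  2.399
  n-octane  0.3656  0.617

ΣzᵢKᵢ = 1.9422; Σzᵢ/Kᵢ = 0.8275.
Since Σzᵢ/Kᵢ < 1 the mixture is above its dew point — single vapor phase.

vapor only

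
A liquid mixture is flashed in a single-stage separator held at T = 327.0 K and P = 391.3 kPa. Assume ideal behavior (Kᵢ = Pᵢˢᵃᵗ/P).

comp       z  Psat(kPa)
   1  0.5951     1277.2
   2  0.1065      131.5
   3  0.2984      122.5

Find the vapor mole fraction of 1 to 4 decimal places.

y_1 = 0.7548

Raoult's law: Kᵢ = Pᵢˢᵃᵗ/P = Pᵢˢᵃᵗ/391.3.
  K_1 = 1277.2/391.3 = 3.263992, K_2 = 131.5/391.3 = 0.336059, K_3 = 122.5/391.3 = 0.313059
Rachford–Rice: g(ψ) = Σ zᵢ(Kᵢ−1)/(1+ψ(Kᵢ−1)) = 0.
g(0) = ΣzᵢKᵢ − 1 = 1.0716 and g(1) = 1 − Σzᵢ/Kᵢ = -0.4524, so a root lies in (0, 1).
Newton iteration, ψ⁰ = 0.5:
  ψ = 0.5000: g = 0.21387, g' = -1.1030 → ψ = 0.6939
  ψ = 0.6939: g = 0.00123, g' = -1.1370 → ψ = 0.6950
Converged at ψ = 0.6950.
Compositions from xᵢ = zᵢ/(1+ψ(Kᵢ−1)), yᵢ = Kᵢxᵢ:
  1: x = 0.2312, y = 0.7548
  2: x = 0.1977, y = 0.0665
  3: x = 0.5710, y = 0.1788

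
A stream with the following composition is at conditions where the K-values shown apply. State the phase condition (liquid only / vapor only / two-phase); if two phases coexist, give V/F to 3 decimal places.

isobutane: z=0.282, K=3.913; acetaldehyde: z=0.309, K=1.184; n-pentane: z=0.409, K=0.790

ΣzᵢKᵢ = 1.792; Σzᵢ/Kᵢ = 0.851.
Since Σzᵢ/Kᵢ < 1 the mixture is above its dew point — single vapor phase.

vapor only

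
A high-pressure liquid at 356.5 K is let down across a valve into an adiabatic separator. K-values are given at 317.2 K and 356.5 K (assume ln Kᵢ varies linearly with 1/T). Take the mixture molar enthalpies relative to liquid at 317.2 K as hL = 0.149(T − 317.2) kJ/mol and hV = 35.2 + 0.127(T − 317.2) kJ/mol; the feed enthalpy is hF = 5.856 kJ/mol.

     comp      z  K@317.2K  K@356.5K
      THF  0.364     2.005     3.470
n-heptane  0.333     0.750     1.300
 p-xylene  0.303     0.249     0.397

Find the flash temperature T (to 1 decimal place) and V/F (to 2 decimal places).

T = 319.3 K, V/F = 0.16

Adiabatic flash: solve Rachford–Rice at each trial T, then check hF = ψ·hV(T) + (1−ψ)·hL(T).
  T = 317.2 K: K = (2.005, 0.750, 0.249), RR gives ψ = 0.102, H_out = 3.587 kJ/mol
  T = 356.5 K: K = (3.470, 1.300, 0.397), RR gives ψ = 0.843, H_out = 34.792 kJ/mol
  T = 336.9 K: K = (2.682, 1.004, 0.319), RR gives ψ = 0.533, H_out = 21.477 kJ/mol
  T = 327.0 K: K = (2.327, 0.871, 0.283), RR gives ψ = 0.341, H_out = 13.386 kJ/mol
  T = 322.1 K: K = (2.163, 0.809, 0.266), RR gives ψ = 0.229, H_out = 8.781 kJ/mol
  T = 319.6 K: K = (2.081, 0.779, 0.257), RR gives ψ = 0.167, H_out = 6.217 kJ/mol
Linear interpolation between T = 317.2 (H_out = 3.587) and T = 319.6 (H_out = 6.217) on hF = 5.856 gives T ≈ 319.3 K, at which ψ = 0.16.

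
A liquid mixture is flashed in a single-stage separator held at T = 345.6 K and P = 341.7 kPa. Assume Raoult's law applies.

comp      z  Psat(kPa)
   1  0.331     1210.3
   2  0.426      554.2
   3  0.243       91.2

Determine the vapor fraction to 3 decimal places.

Raoult's law: Kᵢ = Pᵢˢᵃᵗ/P = Pᵢˢᵃᵗ/341.7.
  K_1 = 1210.3/341.7 = 3.54200, K_2 = 554.2/341.7 = 1.62189, K_3 = 91.2/341.7 = 0.26690
Rachford–Rice: g(ψ) = Σ zᵢ(Kᵢ−1)/(1+ψ(Kᵢ−1)) = 0.
g(0) = ΣzᵢKᵢ − 1 = 0.928 and g(1) = 1 − Σzᵢ/Kᵢ = -0.267, so a root lies in (0, 1).
Iterate (Newton) starting at ψ = 0.5:
  ψ = 0.500: g = 0.2914, g' = -0.836 → ψ = 0.848
  ψ = 0.848: g = -0.0314, g' = -1.199 → ψ = 0.822
  ψ = 0.822: g = -0.0010, g' = -1.124 → ψ = 0.821
Converged at ψ = 0.821.

ψ = 0.821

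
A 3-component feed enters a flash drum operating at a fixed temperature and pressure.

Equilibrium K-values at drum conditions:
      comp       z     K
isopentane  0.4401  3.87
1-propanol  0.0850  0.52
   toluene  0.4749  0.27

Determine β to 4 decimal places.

β = 0.4367

Let β = V/F and solve Σ zᵢ(Kᵢ−1)/(1+β(Kᵢ−1)) = 0.
Check two-phase: ΣzᵢKᵢ = 1.8756 > 1 and Σzᵢ/Kᵢ = 2.0361 > 1, so g(0) = 0.8756 > 0 and g(1) = -1.0361 < 0.
Newton iteration, β⁰ = 0.5:
  β = 0.5000: g = -0.08091, g' = -1.2729 → β = 0.4364
  β = 0.4364: g = 0.00035, g' = -1.2908 → β = 0.4367
Converged at β = 0.4367.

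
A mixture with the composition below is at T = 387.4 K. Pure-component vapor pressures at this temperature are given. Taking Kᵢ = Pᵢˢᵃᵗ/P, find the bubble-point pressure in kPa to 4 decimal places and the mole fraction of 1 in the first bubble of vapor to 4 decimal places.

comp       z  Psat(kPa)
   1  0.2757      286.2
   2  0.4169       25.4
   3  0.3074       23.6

Pbub = 96.7492 kPa, y_1 = 0.8156

At the bubble point ψ → 0, so ΣzᵢKᵢ = 1 with Kᵢ = Pᵢˢᵃᵗ/P ⇒ P = ΣzᵢPᵢˢᵃᵗ.
P = 0.2757·286.2 + 0.4169·25.4 + 0.3074·23.6 = 96.7492 kPa
yᵢ = zᵢPᵢˢᵃᵗ/P ⇒ y_1 = 0.2757·286.2/96.7492 = 0.8156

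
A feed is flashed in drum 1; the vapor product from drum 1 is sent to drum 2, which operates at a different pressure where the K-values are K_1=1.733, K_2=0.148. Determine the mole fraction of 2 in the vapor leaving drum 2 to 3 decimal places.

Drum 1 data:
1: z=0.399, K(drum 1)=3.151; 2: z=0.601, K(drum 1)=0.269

Drum 1:
Material balance + equilibrium reduce to Σ zᵢ(Kᵢ−1)/(1+ψ₁(Kᵢ−1)) = 0.
Check two-phase: ΣzᵢKᵢ = 1.419 > 1 and Σzᵢ/Kᵢ = 2.361 > 1, so g(0) = 0.419 > 0 and g(1) = -1.361 < 0.
Iterate (Newton) starting at ψ₁ = 0.5:
  ψ₁ = 0.500: g = -0.2789, g' = -1.226 → ψ₁ = 0.273
  ψ₁ = 0.273: g = -0.0076, g' = -1.234 → ψ₁ = 0.266
Converged at ψ₁ = 0.266.
Drum-1 compositions:
  1: x = 0.254, y = 0.799
  2: x = 0.746, y = 0.201
Drum-2 feed = drum-1 vapor: z₂ = (0.7992, 0.2008).
Drum 2:
Let ψ₂ = V/F and solve Σ zᵢ(Kᵢ−1)/(1+ψ₂(Kᵢ−1)) = 0.
Feasibility: ΣzᵢKᵢ = 1.415, Σzᵢ/Kᵢ = 1.818 — both > 1, two phases present.
Binary case is linear: z₁(K₁−1)(1+ψ₂(K₂−1)) + z₂(K₂−1)(1+ψ₂(K₁−1)) = 0
⇒ ψ₂ = [z₁(K₁−1)+z₂(K₂−1)] / [−(K₁−1)(K₂−1)] = 0.4148/0.6245 = 0.664
  1: x = 0.538, y = 0.932
  2: x = 0.462, y = 0.068

y_2 (drum 2) = 0.068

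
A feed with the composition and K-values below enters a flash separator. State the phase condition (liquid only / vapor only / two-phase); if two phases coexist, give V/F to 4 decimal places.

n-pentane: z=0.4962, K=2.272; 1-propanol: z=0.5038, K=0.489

ΣzᵢKᵢ = 1.3737; Σzᵢ/Kᵢ = 1.2487.
Both exceed 1, so a two-phase solution exists.
Material balance + equilibrium reduce to Σ zᵢ(Kᵢ−1)/(1+ψ(Kᵢ−1)) = 0.
Binary case is linear: z₁(K₁−1)(1+ψ(K₂−1)) + z₂(K₂−1)(1+ψ(K₁−1)) = 0
⇒ ψ = [z₁(K₁−1)+z₂(K₂−1)] / [−(K₁−1)(K₂−1)] = 0.37372/0.64999 = 0.5750

two-phase, V/F = 0.5750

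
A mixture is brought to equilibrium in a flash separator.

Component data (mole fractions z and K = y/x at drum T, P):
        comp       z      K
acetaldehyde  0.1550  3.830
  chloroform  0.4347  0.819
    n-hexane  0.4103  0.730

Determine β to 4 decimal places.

β = 0.3901

Material balance + equilibrium reduce to Σ zᵢ(Kᵢ−1)/(1+β(Kᵢ−1)) = 0.
Feasibility: ΣzᵢKᵢ = 1.2492, Σzᵢ/Kᵢ = 1.1333 — both > 1, two phases present.
Newton iteration, β⁰ = 0.46:
  β = 0.4600: g = -0.02175, g' = -0.2902 → β = 0.3851
  β = 0.3851: g = 0.00170, g' = -0.3380 → β = 0.3901
Converged at β = 0.3901.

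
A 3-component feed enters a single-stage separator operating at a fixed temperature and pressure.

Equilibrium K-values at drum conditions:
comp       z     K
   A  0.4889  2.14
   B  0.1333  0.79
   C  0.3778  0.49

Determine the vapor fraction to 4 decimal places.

ψ = 0.6488

Newton iteration, ψ⁰ = 0.5:
  ψ = 0.5000: g = 0.06509, g' = -0.4422 → ψ = 0.6472
  ψ = 0.6472: g = 0.00070, g' = -0.4372 → ψ = 0.6488
Converged at ψ = 0.6488.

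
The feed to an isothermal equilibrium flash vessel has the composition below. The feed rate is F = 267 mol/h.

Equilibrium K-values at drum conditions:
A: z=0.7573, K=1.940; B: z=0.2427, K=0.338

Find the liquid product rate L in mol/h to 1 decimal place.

L = 30.5 mol/h

Material balance + equilibrium reduce to Σ zᵢ(Kᵢ−1)/(1+ψ(Kᵢ−1)) = 0.
Check two-phase: ΣzᵢKᵢ = 1.5512 > 1 and Σzᵢ/Kᵢ = 1.1084 > 1, so g(0) = 0.5512 > 0 and g(1) = -0.1084 < 0.
Binary case is linear: z₁(K₁−1)(1+ψ(K₂−1)) + z₂(K₂−1)(1+ψ(K₁−1)) = 0
⇒ ψ = [z₁(K₁−1)+z₂(K₂−1)] / [−(K₁−1)(K₂−1)] = 0.55119/0.62228 = 0.8858
Then V = ψ·F = 0.8858·267 = 236.5 mol/h and L = F − V = 30.5 mol/h.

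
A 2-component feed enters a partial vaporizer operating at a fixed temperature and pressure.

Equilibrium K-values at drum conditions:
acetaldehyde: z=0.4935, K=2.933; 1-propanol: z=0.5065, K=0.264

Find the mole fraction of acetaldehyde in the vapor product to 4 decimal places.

y_acetaldehyde = 0.8088

Newton–Raphson from β = 0.35:
  β = 0.3500: g = 0.06685, g' = -1.1538 → β = 0.4079
  β = 0.4079: g = 0.00062, g' = -1.1368 → β = 0.4085
Converged at β = 0.4085.
Compositions from xᵢ = zᵢ/(1+β(Kᵢ−1)), yᵢ = Kᵢxᵢ:
  acetaldehyde: x = 0.2758, y = 0.8088
  1-propanol: x = 0.7242, y = 0.1912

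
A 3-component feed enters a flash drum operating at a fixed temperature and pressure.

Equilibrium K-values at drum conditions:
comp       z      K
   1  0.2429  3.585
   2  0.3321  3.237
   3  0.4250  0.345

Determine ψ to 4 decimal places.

ψ = 0.6990

Material balance + equilibrium reduce to Σ zᵢ(Kᵢ−1)/(1+ψ(Kᵢ−1)) = 0.
Feasibility: ΣzᵢKᵢ = 2.0924, Σzᵢ/Kᵢ = 1.4022 — both > 1, two phases present.
Newton iteration, ψ⁰ = 0.5:
  ψ = 0.5000: g = 0.21063, g' = -1.0823 → ψ = 0.6946
  ψ = 0.6946: g = 0.00475, g' = -1.0763 → ψ = 0.6990
Converged at ψ = 0.6990.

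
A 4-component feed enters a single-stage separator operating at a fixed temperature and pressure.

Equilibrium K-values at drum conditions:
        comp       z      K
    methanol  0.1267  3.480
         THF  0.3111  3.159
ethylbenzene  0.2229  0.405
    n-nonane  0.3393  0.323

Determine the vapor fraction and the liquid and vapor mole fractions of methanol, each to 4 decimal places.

ψ = 0.4282, x_methanol = 0.0615, y_methanol = 0.2138

Material balance + equilibrium reduce to Σ zᵢ(Kᵢ−1)/(1+ψ(Kᵢ−1)) = 0.
g(0) = ΣzᵢKᵢ − 1 = 0.6235 and g(1) = 1 − Σzᵢ/Kᵢ = -0.7357, so a root lies in (0, 1).
Iterate (Newton) starting at ψ = 0.5:
  ψ = 0.5000: g = -0.07277, g' = -1.0059 → ψ = 0.4277
  ψ = 0.4277: g = 0.00051, g' = -1.0256 → ψ = 0.4282
Converged at ψ = 0.4282.
Compositions from xᵢ = zᵢ/(1+ψ(Kᵢ−1)), yᵢ = Kᵢxᵢ:
  methanol: x = 0.0615, y = 0.2138
  THF: x = 0.1617, y = 0.5107
  ethylbenzene: x = 0.2991, y = 0.1211
  n-nonane: x = 0.4778, y = 0.1543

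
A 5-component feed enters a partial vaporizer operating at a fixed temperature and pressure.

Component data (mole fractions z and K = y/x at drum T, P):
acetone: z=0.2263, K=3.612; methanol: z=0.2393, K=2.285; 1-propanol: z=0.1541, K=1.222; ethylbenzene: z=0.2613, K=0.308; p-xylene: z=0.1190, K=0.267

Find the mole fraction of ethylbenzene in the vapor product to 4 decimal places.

Newton–Raphson from β = 0.52:
  β = 0.5200: g = 0.04224, g' = -0.8980 → β = 0.5670
  β = 0.5670: g = -0.00035, g' = -0.9152 → β = 0.5667
Converged at β = 0.5667.
Compositions from xᵢ = zᵢ/(1+β(Kᵢ−1)), yᵢ = Kᵢxᵢ:
  acetone: x = 0.0912, y = 0.3296
  methanol: x = 0.1385, y = 0.3164
  1-propanol: x = 0.1369, y = 0.1673
  ethylbenzene: x = 0.4299, y = 0.1324
  p-xylene: x = 0.2035, y = 0.0543

y_ethylbenzene = 0.1324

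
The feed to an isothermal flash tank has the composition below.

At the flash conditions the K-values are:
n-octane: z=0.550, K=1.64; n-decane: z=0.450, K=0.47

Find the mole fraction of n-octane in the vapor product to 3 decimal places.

y_n-octane = 0.743

Newton–Raphson from β = 0.53:
  β = 0.530: g = -0.0688, g' = -0.370 → β = 0.344
  β = 0.344: g = -0.0032, g' = -0.340 → β = 0.335
Converged at β = 0.335.
Compositions from xᵢ = zᵢ/(1+β(Kᵢ−1)), yᵢ = Kᵢxᵢ:
  n-octane: x = 0.453, y = 0.743
  n-decane: x = 0.547, y = 0.257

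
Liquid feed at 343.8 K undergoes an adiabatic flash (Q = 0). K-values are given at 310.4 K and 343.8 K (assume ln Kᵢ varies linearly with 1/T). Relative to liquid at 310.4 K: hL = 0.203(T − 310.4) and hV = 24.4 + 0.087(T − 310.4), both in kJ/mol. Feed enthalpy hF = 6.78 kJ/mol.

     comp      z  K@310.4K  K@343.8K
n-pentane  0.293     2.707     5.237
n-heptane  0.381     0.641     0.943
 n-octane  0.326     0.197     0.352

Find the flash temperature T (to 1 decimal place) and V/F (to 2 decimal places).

T = 317.7 K, V/F = 0.22

Adiabatic flash: solve Rachford–Rice at each trial T, then check hF = ψ·hV(T) + (1−ψ)·hL(T).
  T = 310.4 K: K = (2.707, 0.641, 0.197), RR gives ψ = 0.101, H_out = 2.459 kJ/mol
  T = 343.8 K: K = (5.237, 0.943, 0.352), RR gives ψ = 0.578, H_out = 18.637 kJ/mol
  T = 327.1 K: K = (3.829, 0.785, 0.267), RR gives ψ = 0.357, H_out = 11.416 kJ/mol
  T = 318.8 K: K = (3.238, 0.712, 0.231), RR gives ψ = 0.241, H_out = 7.350 kJ/mol
  T = 314.6 K: K = (2.964, 0.676, 0.213), RR gives ψ = 0.175, H_out = 5.037 kJ/mol
  T = 316.7 K: K = (3.099, 0.694, 0.222), RR gives ψ = 0.209, H_out = 6.221 kJ/mol
Linear interpolation between T = 316.7 (H_out = 6.221) and T = 318.8 (H_out = 7.350) on hF = 6.78 gives T ≈ 317.7 K, at which ψ = 0.22.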